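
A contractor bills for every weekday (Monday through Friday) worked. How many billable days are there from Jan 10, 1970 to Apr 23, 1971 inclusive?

335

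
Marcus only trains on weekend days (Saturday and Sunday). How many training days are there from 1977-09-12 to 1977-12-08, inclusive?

1977-09-12 is a Monday.
The range spans 88 days (inclusive of both endpoints).
88 = 7 × 12 + 4, so there are 12 full weeks plus 4 extra days.
Each full week contributes 2 weekend days (Sat, Sun): 12 × 2 = 24.
The 4 extra days are Mon, Tue, Wed, Thu — none qualify.
Total: 24 + 0 = 24.

24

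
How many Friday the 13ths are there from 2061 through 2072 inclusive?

21

Friday-the-13ths by year:
2061: May
2062: Jan, Oct
2063: Apr, Jul
2064: Jun
2065: Feb, Mar, Nov
2066: Aug
2067: May
2068: Jan, Apr, Jul
2069: Sep, Dec
2070: Jun
2071: Feb, Mar, Nov
2072: May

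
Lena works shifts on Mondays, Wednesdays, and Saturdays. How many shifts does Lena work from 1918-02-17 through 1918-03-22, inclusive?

14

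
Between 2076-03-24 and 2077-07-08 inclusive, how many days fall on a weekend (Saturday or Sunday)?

134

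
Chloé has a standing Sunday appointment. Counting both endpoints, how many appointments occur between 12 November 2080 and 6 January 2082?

60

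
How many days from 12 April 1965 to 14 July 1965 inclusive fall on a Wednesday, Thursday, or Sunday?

12 April 1965 is a Monday.
From 12 April 1965 to 14 July 1965 is 94 days inclusive.
94 = 7 × 13 + 3, so there are 13 full weeks plus 3 extra days.
Each full week contributes 3 days from the set (Wed, Thu, Sun): 13 × 3 = 39.
The 3 extra days are Mon, Tue, Wed — 1 of them qualifies.
Total: 39 + 1 = 40.

40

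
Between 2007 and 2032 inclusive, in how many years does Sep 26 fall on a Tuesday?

Day of week of September 26 in each year:
2007: Wed, 2008: Fri, 2009: Sat, 2010: Sun, 2011: Mon, 2012: Wed, 2013: Thu, 2014: Fri, 2015: Sat, 2016: Mon, 2017: Tue ✓, 2018: Wed, 2019: Thu, 2020: Sat, 2021: Sun, 2022: Mon, 2023: Tue ✓, 2024: Thu, 2025: Fri, 2026: Sat, 2027: Sun, 2028: Tue ✓, 2029: Wed, 2030: Thu, 2031: Fri, 2032: Sun
Tuesdays: 2017, 2023, 2028.

3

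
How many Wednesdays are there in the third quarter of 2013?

1 July 2013 is a Monday.
The range spans 92 days (inclusive of both endpoints).
92 = 7 × 13 + 1, so there are 13 full weeks plus 1 extra day.
Each full week contributes one Wednesday: 13 so far.
The 1 extra day is Mon — none qualify.
Total: 13 + 0 = 13.

13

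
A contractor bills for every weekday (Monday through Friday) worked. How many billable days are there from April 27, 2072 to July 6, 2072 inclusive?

51 weekdays

April 27, 2072 is a Wednesday.
That's 71 days from start to end, counting both.
71 = 7 × 10 + 1, so there are 10 full weeks plus 1 extra day.
Each full week contributes 5 weekdays (Mon–Fri): 10 × 5 = 50.
The 1 extra day is Wed — 1 of them qualifies.
Total: 50 + 1 = 51.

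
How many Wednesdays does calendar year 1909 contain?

52

Jan 1, 1909 is a Friday.
From Jan 1, 1909 to Dec 31, 1909 is 365 days inclusive.
365 = 7 × 52 + 1, so there are 52 full weeks plus 1 extra day.
Each full week contributes one Wednesday: 52 so far.
The 1 extra day is Friday — none qualify.
Total: 52 + 0 = 52.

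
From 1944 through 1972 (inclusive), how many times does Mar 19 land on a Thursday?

4

Day of week of March 19 in each year:
1944: Sun, 1945: Mon, 1946: Tue, 1947: Wed, 1948: Fri, 1949: Sat, 1950: Sun, 1951: Mon, 1952: Wed, 1953: Thu ✓, 1954: Fri, 1955: Sat, 1956: Mon, 1957: Tue, 1958: Wed, 1959: Thu ✓, 1960: Sat, 1961: Sun, 1962: Mon, 1963: Tue, 1964: Thu ✓, 1965: Fri, 1966: Sat, 1967: Sun, 1968: Tue, 1969: Wed, 1970: Thu ✓, 1971: Fri, 1972: Sun
Thursdays: 1953, 1959, 1964, 1970.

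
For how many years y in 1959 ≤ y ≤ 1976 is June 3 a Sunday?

Day of week of June 3 in each year:
1959: Wed, 1960: Fri, 1961: Sat, 1962: Sun ✓, 1963: Mon, 1964: Wed, 1965: Thu, 1966: Fri, 1967: Sat, 1968: Mon, 1969: Tue, 1970: Wed, 1971: Thu, 1972: Sat, 1973: Sun ✓, 1974: Mon, 1975: Tue, 1976: Thu
Sundays: 1962, 1973.

2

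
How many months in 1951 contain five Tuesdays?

4

A month has five Tuesdays exactly when Tuesday falls within its first (length − 28) days.
Jan: 31 days, starts Mon → 5 of Mon, Tue, Wed ✓
Feb: 28 days, starts Thu → 5 of (none)
Mar: 31 days, starts Thu → 5 of Thu, Fri, Sat
Apr: 30 days, starts Sun → 5 of Sun, Mon
May: 31 days, starts Tue → 5 of Tue, Wed, Thu ✓
Jun: 30 days, starts Fri → 5 of Fri, Sat
Jul: 31 days, starts Sun → 5 of Sun, Mon, Tue ✓
Aug: 31 days, starts Wed → 5 of Wed, Thu, Fri
Sep: 30 days, starts Sat → 5 of Sat, Sun
Oct: 31 days, starts Mon → 5 of Mon, Tue, Wed ✓
Nov: 30 days, starts Thu → 5 of Thu, Fri
Dec: 31 days, starts Sat → 5 of Sat, Sun, Mon
Months with five Tuesdays: Jan, May, Jul, Oct.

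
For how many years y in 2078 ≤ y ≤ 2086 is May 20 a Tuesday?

Day of week of May 20 in each year:
2078: Fri, 2079: Sat, 2080: Mon, 2081: Tue ✓, 2082: Wed, 2083: Thu, 2084: Sat, 2085: Sun, 2086: Mon
Tuesdays: 2081.

1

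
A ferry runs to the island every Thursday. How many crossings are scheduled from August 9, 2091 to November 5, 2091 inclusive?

13 Thursdays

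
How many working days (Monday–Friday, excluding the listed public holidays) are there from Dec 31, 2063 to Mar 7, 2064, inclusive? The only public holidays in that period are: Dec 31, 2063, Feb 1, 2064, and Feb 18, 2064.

Dec 31, 2063 is a Monday.
From Dec 31, 2063 to Mar 7, 2064 is 68 days inclusive.
68 = 7 × 9 + 5, so there are 9 full weeks plus 5 extra days.
Each full week contributes 5 weekdays (Mon–Fri): 9 × 5 = 45.
The 5 extra days are Mon, Tue, Wed, Thu, Fri — 5 of them qualify.
Total: 45 + 5 = 50.
Holidays: Dec 31, 2063 (Mon); Feb 1, 2064 (Fri); Feb 18, 2064 (Mon).
All 3 holidays fall on weekdays, so subtract 3.
Business days: 50 − 3 = 47.

47 working days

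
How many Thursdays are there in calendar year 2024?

52

January 1, 2024 is a Monday.
That's 366 days from start to end, counting both.
366 = 7 × 52 + 2, so there are 52 full weeks plus 2 extra days.
Each full week contributes one Thursday: 52 so far.
The 2 extra days are Monday, Tuesday — none qualify.
Total: 52 + 0 = 52.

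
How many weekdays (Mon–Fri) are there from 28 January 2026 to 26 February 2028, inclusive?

543 weekdays

28 January 2026 is a Wednesday.
From 28 January 2026 to 26 February 2028 is 760 days inclusive.
760 = 7 × 108 + 4, so there are 108 full weeks plus 4 extra days.
Each full week contributes 5 weekdays (Mon–Fri): 108 × 5 = 540.
The 4 extra days are Wednesday, Thursday, Friday, Saturday — 3 of them qualify.
Total: 540 + 3 = 543.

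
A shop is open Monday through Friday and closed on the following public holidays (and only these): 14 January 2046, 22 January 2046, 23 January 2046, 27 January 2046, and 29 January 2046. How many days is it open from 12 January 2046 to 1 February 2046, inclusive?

12 January 2046 is a Friday.
From 12 January 2046 to 1 February 2046 is 21 days inclusive.
21 = 7 × 3, so the span is exactly 3 full weeks.
Each full week contributes 5 weekdays (Mon–Fri): 3 × 5 = 15.
Holidays: 14 January 2046 (Sun); 22 January 2046 (Mon); 23 January 2046 (Tue); 27 January 2046 (Sat); 29 January 2046 (Mon).
3 of the 5 holidays fall on weekdays; the rest are weekends and were already excluded.
Business days: 15 − 3 = 12.

12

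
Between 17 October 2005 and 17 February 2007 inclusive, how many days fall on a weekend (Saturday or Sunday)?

139

17 October 2005 is a Monday.
That's 489 days from start to end, counting both.
489 = 7 × 69 + 6, so there are 69 full weeks plus 6 extra days.
Each full week contributes 2 weekend days (Sat, Sun): 69 × 2 = 138.
The 6 extra days are Monday, Tuesday, Wednesday, Thursday, Friday, Saturday — 1 of them qualifies.
Total: 138 + 1 = 139.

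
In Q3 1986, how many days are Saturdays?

1 July 1986 is a Tuesday.
The range spans 92 days (inclusive of both endpoints).
92 = 7 × 13 + 1, so there are 13 full weeks plus 1 extra day.
Each full week contributes one Saturday: 13 so far.
The 1 extra day is Tuesday — none qualify.
Total: 13 + 0 = 13.

13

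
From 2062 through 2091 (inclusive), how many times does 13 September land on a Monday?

Day of week of September 13 in each year:
2062: Wed, 2063: Thu, 2064: Sat, 2065: Sun, 2066: Mon ✓, 2067: Tue, 2068: Thu, 2069: Fri, 2070: Sat, 2071: Sun, 2072: Tue, 2073: Wed, 2074: Thu, 2075: Fri, 2076: Sun, 2077: Mon ✓, 2078: Tue, 2079: Wed, 2080: Fri, 2081: Sat, 2082: Sun, 2083: Mon ✓, 2084: Wed, 2085: Thu, 2086: Fri, 2087: Sat, 2088: Mon ✓, 2089: Tue, 2090: Wed, 2091: Thu
Mondays: 2066, 2077, 2083, 2088.

4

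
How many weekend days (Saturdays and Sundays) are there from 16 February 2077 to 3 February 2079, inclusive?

16 February 2077 is a Tuesday.
The range spans 718 days (inclusive of both endpoints).
718 = 7 × 102 + 4, so there are 102 full weeks plus 4 extra days.
Each full week contributes 2 weekend days (Sat, Sun): 102 × 2 = 204.
The 4 extra days are Tue, Wed, Thu, Fri — none qualify.
Total: 204 + 0 = 204.

204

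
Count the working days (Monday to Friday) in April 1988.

21 weekdays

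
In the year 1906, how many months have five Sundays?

A month has five Sundays exactly when Sunday falls within its first (length − 28) days.
Jan: 31 days, starts Mon → 5 of Mon, Tue, Wed
Feb: 28 days, starts Thu → 5 of (none)
Mar: 31 days, starts Thu → 5 of Thu, Fri, Sat
Apr: 30 days, starts Sun → 5 of Sun, Mon ✓
May: 31 days, starts Tue → 5 of Tue, Wed, Thu
Jun: 30 days, starts Fri → 5 of Fri, Sat
Jul: 31 days, starts Sun → 5 of Sun, Mon, Tue ✓
Aug: 31 days, starts Wed → 5 of Wed, Thu, Fri
Sep: 30 days, starts Sat → 5 of Sat, Sun ✓
Oct: 31 days, starts Mon → 5 of Mon, Tue, Wed
Nov: 30 days, starts Thu → 5 of Thu, Fri
Dec: 31 days, starts Sat → 5 of Sat, Sun, Mon ✓
Months with five Sundays: Apr, Jul, Sep, Dec.

4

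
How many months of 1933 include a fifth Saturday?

4

A month has five Saturdays exactly when Saturday falls within its first (length − 28) days.
Jan: 31 days, starts Sun → 5 of Sun, Mon, Tue
Feb: 28 days, starts Wed → 5 of (none)
Mar: 31 days, starts Wed → 5 of Wed, Thu, Fri
Apr: 30 days, starts Sat → 5 of Sat, Sun ✓
May: 31 days, starts Mon → 5 of Mon, Tue, Wed
Jun: 30 days, starts Thu → 5 of Thu, Fri
Jul: 31 days, starts Sat → 5 of Sat, Sun, Mon ✓
Aug: 31 days, starts Tue → 5 of Tue, Wed, Thu
Sep: 30 days, starts Fri → 5 of Fri, Sat ✓
Oct: 31 days, starts Sun → 5 of Sun, Mon, Tue
Nov: 30 days, starts Wed → 5 of Wed, Thu
Dec: 31 days, starts Fri → 5 of Fri, Sat, Sun ✓
Months with five Saturdays: Apr, Jul, Sep, Dec.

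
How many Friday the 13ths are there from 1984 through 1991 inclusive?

16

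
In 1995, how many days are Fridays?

52

1995-01-01 is a Sunday.
The range spans 365 days (inclusive of both endpoints).
365 = 7 × 52 + 1, so there are 52 full weeks plus 1 extra day.
Each full week contributes one Friday: 52 so far.
The 1 extra day is Sunday — none qualify.
Total: 52 + 0 = 52.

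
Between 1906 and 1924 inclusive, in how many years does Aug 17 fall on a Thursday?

Day of week of August 17 in each year:
1906: Fri, 1907: Sat, 1908: Mon, 1909: Tue, 1910: Wed, 1911: Thu ✓, 1912: Sat, 1913: Sun, 1914: Mon, 1915: Tue, 1916: Thu ✓, 1917: Fri, 1918: Sat, 1919: Sun, 1920: Tue, 1921: Wed, 1922: Thu ✓, 1923: Fri, 1924: Sun
Thursdays: 1911, 1916, 1922.

3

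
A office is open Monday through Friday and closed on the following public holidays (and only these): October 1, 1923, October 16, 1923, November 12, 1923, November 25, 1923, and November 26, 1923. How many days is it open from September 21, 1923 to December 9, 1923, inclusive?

September 21, 1923 is a Friday.
From September 21, 1923 to December 9, 1923 is 80 days inclusive.
80 = 7 × 11 + 3, so there are 11 full weeks plus 3 extra days.
Each full week contributes 5 weekdays (Mon–Fri): 11 × 5 = 55.
The 3 extra days are Fri, Sat, Sun — 1 of them qualifies.
Total: 55 + 1 = 56.
Holidays: October 1, 1923 (Mon); October 16, 1923 (Tue); November 12, 1923 (Mon); November 25, 1923 (Sun); November 26, 1923 (Mon).
4 of the 5 holidays fall on weekdays; the rest are weekends and were already excluded.
Business days: 56 − 4 = 52.

52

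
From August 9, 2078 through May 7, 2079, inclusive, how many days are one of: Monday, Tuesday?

77

August 9, 2078 is a Tuesday.
From August 9, 2078 to May 7, 2079 is 272 days inclusive.
272 = 7 × 38 + 6, so there are 38 full weeks plus 6 extra days.
Each full week contributes 2 days from the set (Mon, Tue): 38 × 2 = 76.
The 6 extra days are Tue, Wed, Thu, Fri, Sat, Sun — 1 of them qualifies.
Total: 76 + 1 = 77.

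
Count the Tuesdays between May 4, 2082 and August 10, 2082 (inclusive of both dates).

May 4, 2082 is a Monday.
That's 99 days from start to end, counting both.
99 = 7 × 14 + 1, so there are 14 full weeks plus 1 extra day.
Each full week contributes one Tuesday: 14 so far.
The 1 extra day is Mon — none qualify.
Total: 14 + 0 = 14.

14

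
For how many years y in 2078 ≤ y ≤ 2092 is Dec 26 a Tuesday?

3

Day of week of December 26 in each year:
2078: Mon, 2079: Tue ✓, 2080: Thu, 2081: Fri, 2082: Sat, 2083: Sun, 2084: Tue ✓, 2085: Wed, 2086: Thu, 2087: Fri, 2088: Sun, 2089: Mon, 2090: Tue ✓, 2091: Wed, 2092: Fri
Tuesdays: 2079, 2084, 2090.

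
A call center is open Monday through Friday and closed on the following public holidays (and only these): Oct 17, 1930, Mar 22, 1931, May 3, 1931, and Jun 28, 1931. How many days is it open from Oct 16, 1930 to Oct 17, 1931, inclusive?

261 working days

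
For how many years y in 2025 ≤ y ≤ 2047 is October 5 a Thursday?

Day of week of October 5 in each year:
2025: Sun, 2026: Mon, 2027: Tue, 2028: Thu ✓, 2029: Fri, 2030: Sat, 2031: Sun, 2032: Tue, 2033: Wed, 2034: Thu ✓, 2035: Fri, 2036: Sun, 2037: Mon, 2038: Tue, 2039: Wed, 2040: Fri, 2041: Sat, 2042: Sun, 2043: Mon, 2044: Wed, 2045: Thu ✓, 2046: Fri, 2047: Sat
Thursdays: 2028, 2034, 2045.

3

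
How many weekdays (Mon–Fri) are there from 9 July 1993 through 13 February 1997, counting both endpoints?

940

9 July 1993 is a Friday.
That's 1316 days from start to end, counting both.
1316 = 7 × 188, so the span is exactly 188 full weeks.
Each full week contributes 5 weekdays (Mon–Fri): 188 × 5 = 940.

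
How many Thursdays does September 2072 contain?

5

Sep 1, 2072 is a Thursday.
From Sep 1, 2072 to Sep 30, 2072 is 30 days inclusive.
30 = 7 × 4 + 2, so there are 4 full weeks plus 2 extra days.
Each full week contributes one Thursday: 4 so far.
The 2 extra days are Thursday, Friday — 1 of them qualifies.
Total: 4 + 1 = 5.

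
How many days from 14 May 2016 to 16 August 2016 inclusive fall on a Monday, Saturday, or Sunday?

42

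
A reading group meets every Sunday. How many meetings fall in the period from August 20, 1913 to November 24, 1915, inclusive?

118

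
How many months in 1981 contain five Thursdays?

A month has five Thursdays exactly when Thursday falls within its first (length − 28) days.
Jan: 31 days, starts Thu → 5 of Thu, Fri, Sat ✓
Feb: 28 days, starts Sun → 5 of (none)
Mar: 31 days, starts Sun → 5 of Sun, Mon, Tue
Apr: 30 days, starts Wed → 5 of Wed, Thu ✓
May: 31 days, starts Fri → 5 of Fri, Sat, Sun
Jun: 30 days, starts Mon → 5 of Mon, Tue
Jul: 31 days, starts Wed → 5 of Wed, Thu, Fri ✓
Aug: 31 days, starts Sat → 5 of Sat, Sun, Mon
Sep: 30 days, starts Tue → 5 of Tue, Wed
Oct: 31 days, starts Thu → 5 of Thu, Fri, Sat ✓
Nov: 30 days, starts Sun → 5 of Sun, Mon
Dec: 31 days, starts Tue → 5 of Tue, Wed, Thu ✓
Months with five Thursdays: Jan, Apr, Jul, Oct, Dec.

5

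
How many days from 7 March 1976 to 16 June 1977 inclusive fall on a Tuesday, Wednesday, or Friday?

200

7 March 1976 is a Sunday.
The range spans 467 days (inclusive of both endpoints).
467 = 7 × 66 + 5, so there are 66 full weeks plus 5 extra days.
Each full week contributes 3 days from the set (Tue, Wed, Fri): 66 × 3 = 198.
The 5 extra days are Sunday, Monday, Tuesday, Wednesday, Thursday — 2 of them qualify.
Total: 198 + 2 = 200.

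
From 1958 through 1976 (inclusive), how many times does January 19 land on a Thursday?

Day of week of January 19 in each year:
1958: Sun, 1959: Mon, 1960: Tue, 1961: Thu ✓, 1962: Fri, 1963: Sat, 1964: Sun, 1965: Tue, 1966: Wed, 1967: Thu ✓, 1968: Fri, 1969: Sun, 1970: Mon, 1971: Tue, 1972: Wed, 1973: Fri, 1974: Sat, 1975: Sun, 1976: Mon
Thursdays: 1961, 1967.

2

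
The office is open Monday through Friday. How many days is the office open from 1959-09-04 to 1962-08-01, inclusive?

759 weekdays

1959-09-04 is a Friday.
From 1959-09-04 to 1962-08-01 is 1063 days inclusive.
1063 = 7 × 151 + 6, so there are 151 full weeks plus 6 extra days.
Each full week contributes 5 weekdays (Mon–Fri): 151 × 5 = 755.
The 6 extra days are Friday, Saturday, Sunday, Monday, Tuesday, Wednesday — 4 of them qualify.
Total: 755 + 4 = 759.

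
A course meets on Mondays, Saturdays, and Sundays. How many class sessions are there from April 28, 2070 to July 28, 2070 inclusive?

40

April 28, 2070 is a Monday.
The range spans 92 days (inclusive of both endpoints).
92 = 7 × 13 + 1, so there are 13 full weeks plus 1 extra day.
Each full week contributes 3 days from the set (Mon, Sat, Sun): 13 × 3 = 39.
The 1 extra day is Monday — 1 of them qualifies.
Total: 39 + 1 = 40.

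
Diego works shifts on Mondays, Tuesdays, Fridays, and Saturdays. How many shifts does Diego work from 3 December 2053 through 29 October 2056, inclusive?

606

3 December 2053 is a Wednesday.
From 3 December 2053 to 29 October 2056 is 1062 days inclusive.
1062 = 7 × 151 + 5, so there are 151 full weeks plus 5 extra days.
Each full week contributes 4 days from the set (Mon, Tue, Fri, Sat): 151 × 4 = 604.
The 5 extra days are Wed, Thu, Fri, Sat, Sun — 2 of them qualify.
Total: 604 + 2 = 606.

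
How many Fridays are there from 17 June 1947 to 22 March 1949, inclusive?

17 June 1947 is a Tuesday.
From 17 June 1947 to 22 March 1949 is 645 days inclusive.
645 = 7 × 92 + 1, so there are 92 full weeks plus 1 extra day.
Each full week contributes one Friday: 92 so far.
The 1 extra day is Tue — none qualify.
Total: 92 + 0 = 92.

92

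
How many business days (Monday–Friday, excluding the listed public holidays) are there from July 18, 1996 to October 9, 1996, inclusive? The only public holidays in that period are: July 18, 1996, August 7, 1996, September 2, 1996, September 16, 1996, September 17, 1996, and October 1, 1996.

July 18, 1996 is a Thursday.
From July 18, 1996 to October 9, 1996 is 84 days inclusive.
84 = 7 × 12, so the span is exactly 12 full weeks.
Each full week contributes 5 weekdays (Mon–Fri): 12 × 5 = 60.
Total: 60.
Holidays: July 18, 1996 (Thu); August 7, 1996 (Wed); September 2, 1996 (Mon); September 16, 1996 (Mon); September 17, 1996 (Tue); October 1, 1996 (Tue).
All 6 holidays fall on weekdays, so subtract 6.
Business days: 60 − 6 = 54.

54 business days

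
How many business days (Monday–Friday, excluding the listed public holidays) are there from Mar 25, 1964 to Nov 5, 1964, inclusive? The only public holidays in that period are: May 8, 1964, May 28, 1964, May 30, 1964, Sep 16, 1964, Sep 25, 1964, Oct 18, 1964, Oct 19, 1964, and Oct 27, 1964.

156

Mar 25, 1964 is a Wednesday.
The range spans 226 days (inclusive of both endpoints).
226 = 7 × 32 + 2, so there are 32 full weeks plus 2 extra days.
Each full week contributes 5 weekdays (Mon–Fri): 32 × 5 = 160.
The 2 extra days are Wed, Thu — 2 of them qualify.
Total: 160 + 2 = 162.
Holidays: May 8, 1964 (Fri); May 28, 1964 (Thu); May 30, 1964 (Sat); Sep 16, 1964 (Wed); Sep 25, 1964 (Fri); Oct 18, 1964 (Sun); Oct 19, 1964 (Mon); Oct 27, 1964 (Tue).
6 of the 8 holidays fall on weekdays; the rest are weekends and were already excluded.
Business days: 162 − 6 = 156.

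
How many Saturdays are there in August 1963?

August 1, 1963 is a Thursday.
From August 1, 1963 to August 31, 1963 is 31 days inclusive.
31 = 7 × 4 + 3, so there are 4 full weeks plus 3 extra days.
Each full week contributes one Saturday: 4 so far.
The 3 extra days are Thursday, Friday, Saturday — 1 of them qualifies.
Total: 4 + 1 = 5.

5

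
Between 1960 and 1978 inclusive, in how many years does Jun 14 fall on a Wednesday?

Day of week of June 14 in each year:
1960: Tue, 1961: Wed ✓, 1962: Thu, 1963: Fri, 1964: Sun, 1965: Mon, 1966: Tue, 1967: Wed ✓, 1968: Fri, 1969: Sat, 1970: Sun, 1971: Mon, 1972: Wed ✓, 1973: Thu, 1974: Fri, 1975: Sat, 1976: Mon, 1977: Tue, 1978: Wed ✓
Wednesdays: 1961, 1967, 1972, 1978.

4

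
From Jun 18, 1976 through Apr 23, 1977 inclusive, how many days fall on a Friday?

45

Jun 18, 1976 is a Friday.
That's 310 days from start to end, counting both.
310 = 7 × 44 + 2, so there are 44 full weeks plus 2 extra days.
Each full week contributes one Friday: 44 so far.
The 2 extra days are Friday, Saturday — 1 of them qualifies.
Total: 44 + 1 = 45.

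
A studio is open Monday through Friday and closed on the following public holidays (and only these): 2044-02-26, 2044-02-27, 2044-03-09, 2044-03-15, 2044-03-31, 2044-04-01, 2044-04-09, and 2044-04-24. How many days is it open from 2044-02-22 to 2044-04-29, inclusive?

2044-02-22 is a Monday.
The range spans 68 days (inclusive of both endpoints).
68 = 7 × 9 + 5, so there are 9 full weeks plus 5 extra days.
Each full week contributes 5 weekdays (Mon–Fri): 9 × 5 = 45.
The 5 extra days are Monday, Tuesday, Wednesday, Thursday, Friday — 5 of them qualify.
Total: 45 + 5 = 50.
Holidays: 2044-02-26 (Fri); 2044-02-27 (Sat); 2044-03-09 (Wed); 2044-03-15 (Tue); 2044-03-31 (Thu); 2044-04-01 (Fri); 2044-04-09 (Sat); 2044-04-24 (Sun).
5 of the 8 holidays fall on weekdays; the rest are weekends and were already excluded.
Business days: 50 − 5 = 45.

45 working days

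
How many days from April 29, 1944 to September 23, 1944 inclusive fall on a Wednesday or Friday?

42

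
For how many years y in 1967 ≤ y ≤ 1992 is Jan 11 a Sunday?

4

Day of week of January 11 in each year:
1967: Wed, 1968: Thu, 1969: Sat, 1970: Sun ✓, 1971: Mon, 1972: Tue, 1973: Thu, 1974: Fri, 1975: Sat, 1976: Sun ✓, 1977: Tue, 1978: Wed, 1979: Thu, 1980: Fri, 1981: Sun ✓, 1982: Mon, 1983: Tue, 1984: Wed, 1985: Fri, 1986: Sat, 1987: Sun ✓, 1988: Mon, 1989: Wed, 1990: Thu, 1991: Fri, 1992: Sat
Sundays: 1970, 1976, 1981, 1987.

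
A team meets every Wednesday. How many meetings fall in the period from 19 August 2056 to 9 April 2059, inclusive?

19 August 2056 is a Saturday.
The range spans 964 days (inclusive of both endpoints).
964 = 7 × 137 + 5, so there are 137 full weeks plus 5 extra days.
Each full week contributes one Wednesday: 137 so far.
The 5 extra days are Sat, Sun, Mon, Tue, Wed — 1 of them qualifies.
Total: 137 + 1 = 138.

138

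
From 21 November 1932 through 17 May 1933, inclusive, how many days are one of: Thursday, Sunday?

50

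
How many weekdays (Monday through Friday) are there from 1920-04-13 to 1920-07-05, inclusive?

60 weekdays

1920-04-13 is a Tuesday.
That's 84 days from start to end, counting both.
84 = 7 × 12, so the span is exactly 12 full weeks.
Each full week contributes 5 weekdays (Mon–Fri): 12 × 5 = 60.
Total: 60.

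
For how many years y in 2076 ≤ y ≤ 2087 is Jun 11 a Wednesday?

Day of week of June 11 in each year:
2076: Thu, 2077: Fri, 2078: Sat, 2079: Sun, 2080: Tue, 2081: Wed ✓, 2082: Thu, 2083: Fri, 2084: Sun, 2085: Mon, 2086: Tue, 2087: Wed ✓
Wednesdays: 2081, 2087.

2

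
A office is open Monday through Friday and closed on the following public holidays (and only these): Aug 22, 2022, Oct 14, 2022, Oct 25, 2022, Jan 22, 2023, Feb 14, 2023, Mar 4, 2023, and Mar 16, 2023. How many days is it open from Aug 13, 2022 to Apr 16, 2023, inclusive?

Aug 13, 2022 is a Saturday.
The range spans 247 days (inclusive of both endpoints).
247 = 7 × 35 + 2, so there are 35 full weeks plus 2 extra days.
Each full week contributes 5 weekdays (Mon–Fri): 35 × 5 = 175.
The 2 extra days are Saturday, Sunday — none qualify.
Total: 175 + 0 = 175.
Holidays: Aug 22, 2022 (Mon); Oct 14, 2022 (Fri); Oct 25, 2022 (Tue); Jan 22, 2023 (Sun); Feb 14, 2023 (Tue); Mar 4, 2023 (Sat); Mar 16, 2023 (Thu).
5 of the 7 holidays fall on weekdays; the rest are weekends and were already excluded.
Business days: 175 − 5 = 170.

170 business days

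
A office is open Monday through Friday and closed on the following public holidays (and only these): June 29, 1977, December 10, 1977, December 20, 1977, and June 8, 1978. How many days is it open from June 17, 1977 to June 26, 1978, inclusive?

June 17, 1977 is a Friday.
From June 17, 1977 to June 26, 1978 is 375 days inclusive.
375 = 7 × 53 + 4, so there are 53 full weeks plus 4 extra days.
Each full week contributes 5 weekdays (Mon–Fri): 53 × 5 = 265.
The 4 extra days are Friday, Saturday, Sunday, Monday — 2 of them qualify.
Total: 265 + 2 = 267.
Holidays: June 29, 1977 (Wed); December 10, 1977 (Sat); December 20, 1977 (Tue); June 8, 1978 (Thu).
3 of the 4 holidays fall on weekdays; the rest are weekends and were already excluded.
Business days: 267 − 3 = 264.

264 business days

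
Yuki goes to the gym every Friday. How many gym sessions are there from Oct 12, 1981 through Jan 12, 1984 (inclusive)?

Oct 12, 1981 is a Monday.
That's 823 days from start to end, counting both.
823 = 7 × 117 + 4, so there are 117 full weeks plus 4 extra days.
Each full week contributes one Friday: 117 so far.
The 4 extra days are Monday, Tuesday, Wednesday, Thursday — none qualify.
Total: 117 + 0 = 117.

117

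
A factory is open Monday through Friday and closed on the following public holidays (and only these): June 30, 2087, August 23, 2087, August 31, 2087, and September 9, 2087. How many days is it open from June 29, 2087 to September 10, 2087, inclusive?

51

June 29, 2087 is a Sunday.
That's 74 days from start to end, counting both.
74 = 7 × 10 + 4, so there are 10 full weeks plus 4 extra days.
Each full week contributes 5 weekdays (Mon–Fri): 10 × 5 = 50.
The 4 extra days are Sunday, Monday, Tuesday, Wednesday — 3 of them qualify.
Total: 50 + 3 = 53.
Holidays: June 30, 2087 (Mon); August 23, 2087 (Sat); August 31, 2087 (Sun); September 9, 2087 (Tue).
2 of the 4 holidays fall on weekdays; the rest are weekends and were already excluded.
Business days: 53 − 2 = 51.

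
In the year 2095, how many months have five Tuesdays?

4

A month has five Tuesdays exactly when Tuesday falls within its first (length − 28) days.
Jan: 31 days, starts Sat → 5 of Sat, Sun, Mon
Feb: 28 days, starts Tue → 5 of (none)
Mar: 31 days, starts Tue → 5 of Tue, Wed, Thu ✓
Apr: 30 days, starts Fri → 5 of Fri, Sat
May: 31 days, starts Sun → 5 of Sun, Mon, Tue ✓
Jun: 30 days, starts Wed → 5 of Wed, Thu
Jul: 31 days, starts Fri → 5 of Fri, Sat, Sun
Aug: 31 days, starts Mon → 5 of Mon, Tue, Wed ✓
Sep: 30 days, starts Thu → 5 of Thu, Fri
Oct: 31 days, starts Sat → 5 of Sat, Sun, Mon
Nov: 30 days, starts Tue → 5 of Tue, Wed ✓
Dec: 31 days, starts Thu → 5 of Thu, Fri, Sat
Months with five Tuesdays: Mar, May, Aug, Nov.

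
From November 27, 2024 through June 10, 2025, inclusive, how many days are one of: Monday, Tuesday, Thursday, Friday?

112

November 27, 2024 is a Wednesday.
The range spans 196 days (inclusive of both endpoints).
196 = 7 × 28, so the span is exactly 28 full weeks.
Each full week contributes 4 days from the set (Mon, Tue, Thu, Fri): 28 × 4 = 112.
Total: 112.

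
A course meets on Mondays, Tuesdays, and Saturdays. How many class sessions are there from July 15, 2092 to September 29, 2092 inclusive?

July 15, 2092 is a Tuesday.
From July 15, 2092 to September 29, 2092 is 77 days inclusive.
77 = 7 × 11, so the span is exactly 11 full weeks.
Each full week contributes 3 days from the set (Mon, Tue, Sat): 11 × 3 = 33.

33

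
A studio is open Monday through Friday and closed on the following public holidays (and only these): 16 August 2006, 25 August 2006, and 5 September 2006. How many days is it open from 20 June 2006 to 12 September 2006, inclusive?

58

20 June 2006 is a Tuesday.
That's 85 days from start to end, counting both.
85 = 7 × 12 + 1, so there are 12 full weeks plus 1 extra day.
Each full week contributes 5 weekdays (Mon–Fri): 12 × 5 = 60.
The 1 extra day is Tue — 1 of them qualifies.
Total: 60 + 1 = 61.
Holidays: 16 August 2006 (Wed); 25 August 2006 (Fri); 5 September 2006 (Tue).
All 3 holidays fall on weekdays, so subtract 3.
Business days: 61 − 3 = 58.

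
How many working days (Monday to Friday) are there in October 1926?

21 weekdays

Oct 1, 1926 is a Friday.
That's 31 days from start to end, counting both.
31 = 7 × 4 + 3, so there are 4 full weeks plus 3 extra days.
Each full week contributes 5 weekdays (Mon–Fri): 4 × 5 = 20.
The 3 extra days are Fri, Sat, Sun — 1 of them qualifies.
Total: 20 + 1 = 21.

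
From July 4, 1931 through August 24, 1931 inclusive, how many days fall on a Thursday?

7

July 4, 1931 is a Saturday.
That's 52 days from start to end, counting both.
52 = 7 × 7 + 3, so there are 7 full weeks plus 3 extra days.
Each full week contributes one Thursday: 7 so far.
The 3 extra days are Saturday, Sunday, Monday — none qualify.
Total: 7 + 0 = 7.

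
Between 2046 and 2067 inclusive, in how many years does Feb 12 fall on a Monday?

4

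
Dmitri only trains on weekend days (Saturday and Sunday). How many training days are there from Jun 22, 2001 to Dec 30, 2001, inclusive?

Jun 22, 2001 is a Friday.
From Jun 22, 2001 to Dec 30, 2001 is 192 days inclusive.
192 = 7 × 27 + 3, so there are 27 full weeks plus 3 extra days.
Each full week contributes 2 weekend days (Sat, Sun): 27 × 2 = 54.
The 3 extra days are Friday, Saturday, Sunday — 2 of them qualify.
Total: 54 + 2 = 56.

56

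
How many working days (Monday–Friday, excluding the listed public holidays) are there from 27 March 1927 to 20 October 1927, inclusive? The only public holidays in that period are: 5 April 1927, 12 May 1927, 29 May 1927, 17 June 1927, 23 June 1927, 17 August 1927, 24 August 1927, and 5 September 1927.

142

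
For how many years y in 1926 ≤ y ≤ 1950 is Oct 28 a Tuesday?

3

Day of week of October 28 in each year:
1926: Thu, 1927: Fri, 1928: Sun, 1929: Mon, 1930: Tue ✓, 1931: Wed, 1932: Fri, 1933: Sat, 1934: Sun, 1935: Mon, 1936: Wed, 1937: Thu, 1938: Fri, 1939: Sat, 1940: Mon, 1941: Tue ✓, 1942: Wed, 1943: Thu, 1944: Sat, 1945: Sun, 1946: Mon, 1947: Tue ✓, 1948: Thu, 1949: Fri, 1950: Sat
Tuesdays: 1930, 1941, 1947.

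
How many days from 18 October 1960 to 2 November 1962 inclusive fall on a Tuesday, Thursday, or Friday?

18 October 1960 is a Tuesday.
The range spans 746 days (inclusive of both endpoints).
746 = 7 × 106 + 4, so there are 106 full weeks plus 4 extra days.
Each full week contributes 3 days from the set (Tue, Thu, Fri): 106 × 3 = 318.
The 4 extra days are Tue, Wed, Thu, Fri — 3 of them qualify.
Total: 318 + 3 = 321.

321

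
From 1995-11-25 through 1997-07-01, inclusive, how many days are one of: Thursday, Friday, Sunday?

250

1995-11-25 is a Saturday.
That's 585 days from start to end, counting both.
585 = 7 × 83 + 4, so there are 83 full weeks plus 4 extra days.
Each full week contributes 3 days from the set (Thu, Fri, Sun): 83 × 3 = 249.
The 4 extra days are Saturday, Sunday, Monday, Tuesday — 1 of them qualifies.
Total: 249 + 1 = 250.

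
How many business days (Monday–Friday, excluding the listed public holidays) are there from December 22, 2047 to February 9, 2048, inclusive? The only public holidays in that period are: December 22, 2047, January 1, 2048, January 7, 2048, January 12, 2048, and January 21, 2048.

32 business days

December 22, 2047 is a Sunday.
That's 50 days from start to end, counting both.
50 = 7 × 7 + 1, so there are 7 full weeks plus 1 extra day.
Each full week contributes 5 weekdays (Mon–Fri): 7 × 5 = 35.
The 1 extra day is Sunday — none qualify.
Total: 35 + 0 = 35.
Holidays: December 22, 2047 (Sun); January 1, 2048 (Wed); January 7, 2048 (Tue); January 12, 2048 (Sun); January 21, 2048 (Tue).
3 of the 5 holidays fall on weekdays; the rest are weekends and were already excluded.
Business days: 35 − 3 = 32.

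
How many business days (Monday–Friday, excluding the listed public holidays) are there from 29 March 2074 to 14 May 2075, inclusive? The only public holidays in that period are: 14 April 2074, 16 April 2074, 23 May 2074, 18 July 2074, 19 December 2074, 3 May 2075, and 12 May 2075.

29 March 2074 is a Thursday.
That's 412 days from start to end, counting both.
412 = 7 × 58 + 6, so there are 58 full weeks plus 6 extra days.
Each full week contributes 5 weekdays (Mon–Fri): 58 × 5 = 290.
The 6 extra days are Thu, Fri, Sat, Sun, Mon, Tue — 4 of them qualify.
Total: 290 + 4 = 294.
Holidays: 14 April 2074 (Sat); 16 April 2074 (Mon); 23 May 2074 (Wed); 18 July 2074 (Wed); 19 December 2074 (Wed); 3 May 2075 (Fri); 12 May 2075 (Sun).
5 of the 7 holidays fall on weekdays; the rest are weekends and were already excluded.
Business days: 294 − 5 = 289.

289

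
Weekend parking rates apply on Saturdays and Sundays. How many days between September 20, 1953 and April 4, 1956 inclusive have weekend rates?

265

September 20, 1953 is a Sunday.
The range spans 928 days (inclusive of both endpoints).
928 = 7 × 132 + 4, so there are 132 full weeks plus 4 extra days.
Each full week contributes 2 weekend days (Sat, Sun): 132 × 2 = 264.
The 4 extra days are Sunday, Monday, Tuesday, Wednesday — 1 of them qualifies.
Total: 264 + 1 = 265.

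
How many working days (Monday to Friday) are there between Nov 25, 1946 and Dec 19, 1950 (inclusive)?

Nov 25, 1946 is a Monday.
From Nov 25, 1946 to Dec 19, 1950 is 1486 days inclusive.
1486 = 7 × 212 + 2, so there are 212 full weeks plus 2 extra days.
Each full week contributes 5 weekdays (Mon–Fri): 212 × 5 = 1060.
The 2 extra days are Monday, Tuesday — 2 of them qualify.
Total: 1060 + 2 = 1062.

1062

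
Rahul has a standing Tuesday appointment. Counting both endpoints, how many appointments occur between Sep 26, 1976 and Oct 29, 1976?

5

Sep 26, 1976 is a Sunday.
From Sep 26, 1976 to Oct 29, 1976 is 34 days inclusive.
34 = 7 × 4 + 6, so there are 4 full weeks plus 6 extra days.
Each full week contributes one Tuesday: 4 so far.
The 6 extra days are Sun, Mon, Tue, Wed, Thu, Fri — 1 of them qualifies.
Total: 4 + 1 = 5.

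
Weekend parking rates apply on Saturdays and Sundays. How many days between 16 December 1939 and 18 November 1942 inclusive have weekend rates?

306

16 December 1939 is a Saturday.
From 16 December 1939 to 18 November 1942 is 1069 days inclusive.
1069 = 7 × 152 + 5, so there are 152 full weeks plus 5 extra days.
Each full week contributes 2 weekend days (Sat, Sun): 152 × 2 = 304.
The 5 extra days are Saturday, Sunday, Monday, Tuesday, Wednesday — 2 of them qualify.
Total: 304 + 2 = 306.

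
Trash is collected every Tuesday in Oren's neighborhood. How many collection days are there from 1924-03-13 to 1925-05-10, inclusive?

60 Tuesdays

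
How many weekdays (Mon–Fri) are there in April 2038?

Apr 1, 2038 is a Thursday.
The range spans 30 days (inclusive of both endpoints).
30 = 7 × 4 + 2, so there are 4 full weeks plus 2 extra days.
Each full week contributes 5 weekdays (Mon–Fri): 4 × 5 = 20.
The 2 extra days are Thu, Fri — 2 of them qualify.
Total: 20 + 2 = 22.

22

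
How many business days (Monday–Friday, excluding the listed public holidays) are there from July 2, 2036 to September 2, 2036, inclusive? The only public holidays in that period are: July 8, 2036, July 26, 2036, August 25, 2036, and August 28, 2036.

42 business days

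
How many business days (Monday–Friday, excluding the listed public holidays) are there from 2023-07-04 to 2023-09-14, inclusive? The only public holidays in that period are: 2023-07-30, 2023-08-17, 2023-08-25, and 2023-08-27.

2023-07-04 is a Tuesday.
From 2023-07-04 to 2023-09-14 is 73 days inclusive.
73 = 7 × 10 + 3, so there are 10 full weeks plus 3 extra days.
Each full week contributes 5 weekdays (Mon–Fri): 10 × 5 = 50.
The 3 extra days are Tuesday, Wednesday, Thursday — 3 of them qualify.
Total: 50 + 3 = 53.
Holidays: 2023-07-30 (Sun); 2023-08-17 (Thu); 2023-08-25 (Fri); 2023-08-27 (Sun).
2 of the 4 holidays fall on weekdays; the rest are weekends and were already excluded.
Business days: 53 − 2 = 51.

51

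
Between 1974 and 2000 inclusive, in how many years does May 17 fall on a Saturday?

4

Day of week of May 17 in each year:
1974: Fri, 1975: Sat ✓, 1976: Mon, 1977: Tue, 1978: Wed, 1979: Thu, 1980: Sat ✓, 1981: Sun, 1982: Mon, 1983: Tue, 1984: Thu, 1985: Fri, 1986: Sat ✓, 1987: Sun, 1988: Tue, 1989: Wed, 1990: Thu, 1991: Fri, 1992: Sun, 1993: Mon, 1994: Tue, 1995: Wed, 1996: Fri, 1997: Sat ✓, 1998: Sun, 1999: Mon, 2000: Wed
Saturdays: 1975, 1980, 1986, 1997.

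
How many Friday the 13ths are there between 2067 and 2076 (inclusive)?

19

Friday-the-13ths by year:
2067: May
2068: Jan, Apr, Jul
2069: Sep, Dec
2070: Jun
2071: Feb, Mar, Nov
2072: May
2073: Jan, Oct
2074: Apr, Jul
2075: Sep, Dec
2076: Mar, Nov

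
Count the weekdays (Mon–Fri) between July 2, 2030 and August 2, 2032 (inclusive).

July 2, 2030 is a Tuesday.
That's 763 days from start to end, counting both.
763 = 7 × 109, so the span is exactly 109 full weeks.
Each full week contributes 5 weekdays (Mon–Fri): 109 × 5 = 545.

545 weekdays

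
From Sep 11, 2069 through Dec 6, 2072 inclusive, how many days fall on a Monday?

Sep 11, 2069 is a Wednesday.
The range spans 1183 days (inclusive of both endpoints).
1183 = 7 × 169, so the span is exactly 169 full weeks.
Each full week contributes one Monday: 169 so far.
Total: 169.

169 Mondays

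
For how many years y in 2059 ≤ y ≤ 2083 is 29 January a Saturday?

3

Day of week of January 29 in each year:
2059: Wed, 2060: Thu, 2061: Sat ✓, 2062: Sun, 2063: Mon, 2064: Tue, 2065: Thu, 2066: Fri, 2067: Sat ✓, 2068: Sun, 2069: Tue, 2070: Wed, 2071: Thu, 2072: Fri, 2073: Sun, 2074: Mon, 2075: Tue, 2076: Wed, 2077: Fri, 2078: Sat ✓, 2079: Sun, 2080: Mon, 2081: Wed, 2082: Thu, 2083: Fri
Saturdays: 2061, 2067, 2078.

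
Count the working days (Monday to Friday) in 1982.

January 1, 1982 is a Friday.
The range spans 365 days (inclusive of both endpoints).
365 = 7 × 52 + 1, so there are 52 full weeks plus 1 extra day.
Each full week contributes 5 weekdays (Mon–Fri): 52 × 5 = 260.
The 1 extra day is Friday — 1 of them qualifies.
Total: 260 + 1 = 261.

261 weekdays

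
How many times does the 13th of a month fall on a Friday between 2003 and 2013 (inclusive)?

19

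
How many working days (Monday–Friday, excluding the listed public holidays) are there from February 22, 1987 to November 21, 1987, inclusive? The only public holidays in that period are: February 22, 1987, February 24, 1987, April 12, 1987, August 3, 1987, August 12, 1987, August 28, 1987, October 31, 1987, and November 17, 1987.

190

February 22, 1987 is a Sunday.
The range spans 273 days (inclusive of both endpoints).
273 = 7 × 39, so the span is exactly 39 full weeks.
Each full week contributes 5 weekdays (Mon–Fri): 39 × 5 = 195.
Holidays: February 22, 1987 (Sun); February 24, 1987 (Tue); April 12, 1987 (Sun); August 3, 1987 (Mon); August 12, 1987 (Wed); August 28, 1987 (Fri); October 31, 1987 (Sat); November 17, 1987 (Tue).
5 of the 8 holidays fall on weekdays; the rest are weekends and were already excluded.
Business days: 195 − 5 = 190.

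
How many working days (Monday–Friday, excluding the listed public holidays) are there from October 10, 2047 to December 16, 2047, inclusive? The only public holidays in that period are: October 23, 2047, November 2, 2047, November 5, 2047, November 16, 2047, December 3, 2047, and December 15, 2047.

October 10, 2047 is a Thursday.
From October 10, 2047 to December 16, 2047 is 68 days inclusive.
68 = 7 × 9 + 5, so there are 9 full weeks plus 5 extra days.
Each full week contributes 5 weekdays (Mon–Fri): 9 × 5 = 45.
The 5 extra days are Thu, Fri, Sat, Sun, Mon — 3 of them qualify.
Total: 45 + 3 = 48.
Holidays: October 23, 2047 (Wed); November 2, 2047 (Sat); November 5, 2047 (Tue); November 16, 2047 (Sat); December 3, 2047 (Tue); December 15, 2047 (Sun).
3 of the 6 holidays fall on weekdays; the rest are weekends and were already excluded.
Business days: 48 − 3 = 45.

45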